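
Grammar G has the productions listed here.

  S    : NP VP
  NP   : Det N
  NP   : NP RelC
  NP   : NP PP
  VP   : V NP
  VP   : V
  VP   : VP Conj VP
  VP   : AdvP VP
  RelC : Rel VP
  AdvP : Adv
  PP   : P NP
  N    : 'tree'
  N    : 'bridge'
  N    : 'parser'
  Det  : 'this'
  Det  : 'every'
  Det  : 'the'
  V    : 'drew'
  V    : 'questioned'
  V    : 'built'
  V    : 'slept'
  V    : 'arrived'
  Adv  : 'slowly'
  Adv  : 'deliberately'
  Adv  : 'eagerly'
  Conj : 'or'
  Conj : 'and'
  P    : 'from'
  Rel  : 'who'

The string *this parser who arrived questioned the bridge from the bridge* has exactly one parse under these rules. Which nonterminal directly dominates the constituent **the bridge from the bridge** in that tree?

VP

[S [NP [NP [Det this] [N parser]] [RelC [Rel who] [VP [V arrived]]]] [VP [V questioned] [NP [NP [Det the] [N bridge]] [PP [P from] [NP [Det the] [N bridge]]]]]]
The span 'the bridge from the bridge' is the NP node built by NP → NP PP.
Its mother is the VP built by VP → V NP.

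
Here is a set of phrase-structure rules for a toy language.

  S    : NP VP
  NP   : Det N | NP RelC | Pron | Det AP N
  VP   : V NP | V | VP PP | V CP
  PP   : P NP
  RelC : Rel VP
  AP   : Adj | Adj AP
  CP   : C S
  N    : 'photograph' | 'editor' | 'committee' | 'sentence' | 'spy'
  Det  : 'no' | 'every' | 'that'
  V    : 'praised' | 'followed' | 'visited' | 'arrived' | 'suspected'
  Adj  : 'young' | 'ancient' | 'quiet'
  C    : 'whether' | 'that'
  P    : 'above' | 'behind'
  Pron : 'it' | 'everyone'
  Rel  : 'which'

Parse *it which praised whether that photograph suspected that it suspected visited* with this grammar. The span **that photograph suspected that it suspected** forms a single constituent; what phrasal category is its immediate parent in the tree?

CP

[S [NP [NP [Pron it]] [RelC [Rel which] [VP [V praised] [CP [C whether] [S [NP [Det that] [N photograph]] [VP [V suspected] [CP [C that] [S [NP [Pron it]] [VP [V suspected]]]]]]]]]] [VP [V visited]]]
The span 'that photograph suspected that it suspected' is the S node built by S → NP VP.
Its mother is the CP built by CP → C S.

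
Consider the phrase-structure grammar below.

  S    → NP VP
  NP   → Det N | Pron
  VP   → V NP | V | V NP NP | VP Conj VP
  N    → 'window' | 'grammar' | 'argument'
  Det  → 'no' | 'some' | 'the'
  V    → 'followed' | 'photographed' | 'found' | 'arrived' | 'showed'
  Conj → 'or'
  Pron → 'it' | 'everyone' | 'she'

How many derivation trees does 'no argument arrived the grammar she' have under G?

1

[S [NP [Det no] [N argument]] [VP [V arrived] [NP [Det the] [N grammar]] [NP [Pron she]]]]
No rule offers an alternative attachment or grouping for any span, so this is the only derivation.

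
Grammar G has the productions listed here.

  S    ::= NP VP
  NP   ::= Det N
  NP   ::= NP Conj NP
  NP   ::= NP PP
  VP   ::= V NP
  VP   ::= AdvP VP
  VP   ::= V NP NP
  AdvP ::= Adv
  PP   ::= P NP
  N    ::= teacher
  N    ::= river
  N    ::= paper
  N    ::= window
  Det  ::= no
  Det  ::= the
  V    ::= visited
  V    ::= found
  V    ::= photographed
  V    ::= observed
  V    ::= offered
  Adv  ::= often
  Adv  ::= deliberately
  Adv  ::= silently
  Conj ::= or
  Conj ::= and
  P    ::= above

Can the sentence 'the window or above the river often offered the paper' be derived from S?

A Conj word can never sit immediately before a P word in any string this grammar generates, so the substring 'or above' rules out a derivation.

Ungrammatical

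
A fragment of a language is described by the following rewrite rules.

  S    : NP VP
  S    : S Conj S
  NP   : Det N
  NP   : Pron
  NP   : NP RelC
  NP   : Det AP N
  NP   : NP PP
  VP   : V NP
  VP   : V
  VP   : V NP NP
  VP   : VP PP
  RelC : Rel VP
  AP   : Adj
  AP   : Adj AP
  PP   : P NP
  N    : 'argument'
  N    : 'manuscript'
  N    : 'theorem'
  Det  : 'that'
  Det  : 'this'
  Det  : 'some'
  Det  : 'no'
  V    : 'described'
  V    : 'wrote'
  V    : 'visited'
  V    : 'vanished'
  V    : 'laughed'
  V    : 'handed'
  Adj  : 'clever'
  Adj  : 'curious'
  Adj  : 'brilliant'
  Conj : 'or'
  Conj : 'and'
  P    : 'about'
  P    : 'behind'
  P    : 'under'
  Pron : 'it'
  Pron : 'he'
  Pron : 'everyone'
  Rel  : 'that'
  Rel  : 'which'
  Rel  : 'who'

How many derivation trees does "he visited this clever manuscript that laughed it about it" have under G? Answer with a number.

6

Two of the 6 distinct bracketings:
[S [NP [Pron he]] [VP [V visited] [NP [NP [Det this] [AP [Adj clever]] [N manuscript]] [RelC [Rel that] [VP [V laughed] [NP [NP [Pron it]] [PP [P about] [NP [Pron it]]]]]]]]]
[S [NP [Pron he]] [VP [V visited] [NP [NP [Det this] [AP [Adj clever]] [N manuscript]] [RelC [Rel that] [VP [VP [V laughed] [NP [Pron it]]] [PP [P about] [NP [Pron it]]]]]]]]
The difference turns on whether NP → NP PP is used at the relevant span, versus an alternative expansion of NP.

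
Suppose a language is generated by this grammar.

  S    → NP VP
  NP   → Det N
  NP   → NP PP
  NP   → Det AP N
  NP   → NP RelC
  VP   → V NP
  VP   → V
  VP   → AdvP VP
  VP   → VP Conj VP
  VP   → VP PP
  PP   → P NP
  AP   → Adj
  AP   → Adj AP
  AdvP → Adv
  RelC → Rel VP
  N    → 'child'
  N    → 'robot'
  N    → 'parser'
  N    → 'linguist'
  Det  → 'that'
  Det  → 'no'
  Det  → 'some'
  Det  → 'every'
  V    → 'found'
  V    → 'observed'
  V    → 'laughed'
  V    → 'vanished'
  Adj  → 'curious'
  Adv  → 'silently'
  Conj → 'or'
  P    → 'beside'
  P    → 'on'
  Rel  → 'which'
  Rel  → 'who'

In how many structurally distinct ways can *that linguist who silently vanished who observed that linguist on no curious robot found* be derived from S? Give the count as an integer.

3

Two of the 3 distinct bracketings:
[S [NP [NP [NP [NP [Det that] [N linguist]] [RelC [Rel who] [VP [AdvP [Adv silently]] [VP [V vanished]]]]] [RelC [Rel who] [VP [V observed] [NP [Det that] [N linguist]]]]] [PP [P on] [NP [Det no] [AP [Adj curious]] [N robot]]]] [VP [V found]]]
[S [NP [NP [NP [Det that] [N linguist]] [RelC [Rel who] [VP [AdvP [Adv silently]] [VP [V vanished]]]]] [RelC [Rel who] [VP [V observed] [NP [NP [Det that] [N linguist]] [PP [P on] [NP [Det no] [AP [Adj curious]] [N robot]]]]]]] [VP [V found]]]
The trees differ in how a recursive rule is bracketed over the same span.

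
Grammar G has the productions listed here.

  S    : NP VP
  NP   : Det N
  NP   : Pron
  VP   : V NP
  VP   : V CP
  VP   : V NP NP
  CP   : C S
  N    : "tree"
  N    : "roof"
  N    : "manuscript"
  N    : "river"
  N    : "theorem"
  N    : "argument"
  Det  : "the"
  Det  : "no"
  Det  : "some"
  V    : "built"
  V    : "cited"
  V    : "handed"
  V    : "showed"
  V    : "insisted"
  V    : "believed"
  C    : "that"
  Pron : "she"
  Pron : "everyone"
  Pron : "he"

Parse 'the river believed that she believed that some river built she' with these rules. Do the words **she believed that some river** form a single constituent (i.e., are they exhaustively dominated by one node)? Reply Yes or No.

[S [NP [Det the] [N river]] [VP [V believed] [CP [C that] [S [NP [Pron she]] [VP [V believed] [CP [C that] [S [NP [Det some] [N river]] [VP [V built] [NP [Pron she]]]]]]]]]]
The smallest constituent containing 'she believed that some river' is the S spanning 'she believed that some river built she'; no single node in the tree dominates exactly the given words.

No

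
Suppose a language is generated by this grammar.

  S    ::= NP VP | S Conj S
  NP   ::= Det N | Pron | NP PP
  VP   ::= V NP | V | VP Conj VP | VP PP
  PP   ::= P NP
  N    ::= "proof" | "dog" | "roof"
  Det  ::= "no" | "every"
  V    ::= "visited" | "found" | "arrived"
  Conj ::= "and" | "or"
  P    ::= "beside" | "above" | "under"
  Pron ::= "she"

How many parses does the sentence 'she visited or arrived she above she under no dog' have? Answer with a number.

Two of the 9 distinct bracketings:
[S [NP [Pron she]] [VP [VP [V visited]] [Conj or] [VP [V arrived] [NP [NP [Pron she]] [PP [P above] [NP [NP [Pron she]] [PP [P under] [NP [Det no] [N dog]]]]]]]]]
[S [NP [Pron she]] [VP [VP [V visited]] [Conj or] [VP [V arrived] [NP [NP [NP [Pron she]] [PP [P above] [NP [Pron she]]]] [PP [P under] [NP [Det no] [N dog]]]]]]]
The trees differ in how a recursive rule is bracketed over the same span.

9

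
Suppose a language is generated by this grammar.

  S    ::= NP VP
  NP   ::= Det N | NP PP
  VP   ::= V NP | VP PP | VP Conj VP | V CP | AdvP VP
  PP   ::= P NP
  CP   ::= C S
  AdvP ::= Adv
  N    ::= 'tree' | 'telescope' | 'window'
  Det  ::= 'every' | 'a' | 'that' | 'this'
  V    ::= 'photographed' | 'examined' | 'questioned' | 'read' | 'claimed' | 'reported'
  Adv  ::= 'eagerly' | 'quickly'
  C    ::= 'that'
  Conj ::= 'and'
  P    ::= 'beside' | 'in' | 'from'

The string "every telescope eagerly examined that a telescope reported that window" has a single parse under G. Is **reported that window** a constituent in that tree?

Yes

[S [NP [Det every] [N telescope]] [VP [AdvP [Adv eagerly]] [VP [V examined] [CP [C that] [S [NP [Det a] [N telescope]] [VP [V reported] [NP [Det that] [N window]]]]]]]]
The words 'reported that window' are exhaustively dominated by a single VP node (built by VP → V NP), so they form a constituent.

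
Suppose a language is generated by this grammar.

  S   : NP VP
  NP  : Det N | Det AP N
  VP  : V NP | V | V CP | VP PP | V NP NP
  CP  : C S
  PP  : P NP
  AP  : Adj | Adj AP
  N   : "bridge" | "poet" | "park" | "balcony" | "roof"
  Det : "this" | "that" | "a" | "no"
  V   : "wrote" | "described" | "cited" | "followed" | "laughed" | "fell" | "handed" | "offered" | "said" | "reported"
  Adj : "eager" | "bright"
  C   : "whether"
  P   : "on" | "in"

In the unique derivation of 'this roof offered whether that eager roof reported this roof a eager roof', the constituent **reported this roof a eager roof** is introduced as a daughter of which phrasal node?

[S [NP [Det this] [N roof]] [VP [V offered] [CP [C whether] [S [NP [Det that] [AP [Adj eager]] [N roof]] [VP [V reported] [NP [Det this] [N roof]] [NP [Det a] [AP [Adj eager]] [N roof]]]]]]]
The span 'reported this roof a eager roof' is the VP node built by VP → V NP NP.
Its mother is the S built by S → NP VP.

S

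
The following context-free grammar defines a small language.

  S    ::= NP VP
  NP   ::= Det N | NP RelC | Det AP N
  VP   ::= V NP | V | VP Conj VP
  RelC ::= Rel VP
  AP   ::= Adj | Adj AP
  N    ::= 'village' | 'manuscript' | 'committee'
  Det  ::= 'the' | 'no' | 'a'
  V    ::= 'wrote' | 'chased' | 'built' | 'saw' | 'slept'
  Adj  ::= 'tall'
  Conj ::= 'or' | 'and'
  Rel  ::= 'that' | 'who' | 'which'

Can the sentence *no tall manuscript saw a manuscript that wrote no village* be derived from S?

Grammatical

S
  NP
    Det: no
    AP
      Adj: tall
    N: manuscript
  VP
    V: saw
    NP
      NP
        Det: a
        N: manuscript
      RelC
        Rel: that
        VP
          V: wrote
          NP
            Det: no
            N: village
The bracketing above is licensed at every node by one of the given productions, with S at the root.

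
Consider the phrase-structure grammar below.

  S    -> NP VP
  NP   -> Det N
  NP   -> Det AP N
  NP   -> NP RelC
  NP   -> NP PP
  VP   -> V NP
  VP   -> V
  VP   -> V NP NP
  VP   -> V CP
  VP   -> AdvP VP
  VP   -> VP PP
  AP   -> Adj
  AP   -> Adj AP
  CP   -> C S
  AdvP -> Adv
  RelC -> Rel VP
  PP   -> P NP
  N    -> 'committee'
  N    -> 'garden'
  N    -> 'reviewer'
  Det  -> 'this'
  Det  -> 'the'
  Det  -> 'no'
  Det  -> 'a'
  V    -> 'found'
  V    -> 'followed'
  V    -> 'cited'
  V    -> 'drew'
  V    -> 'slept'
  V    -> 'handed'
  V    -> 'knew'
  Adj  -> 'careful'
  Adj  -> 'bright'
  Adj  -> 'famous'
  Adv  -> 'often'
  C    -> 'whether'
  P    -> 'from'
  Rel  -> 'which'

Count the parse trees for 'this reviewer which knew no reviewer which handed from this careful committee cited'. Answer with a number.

6

Two of the 6 distinct bracketings:
[S [NP [NP [Det this] [N reviewer]] [RelC [Rel which] [VP [V knew] [NP [NP [Det no] [N reviewer]] [RelC [Rel which] [VP [VP [V handed]] [PP [P from] [NP [Det this] [AP [Adj careful]] [N committee]]]]]]]]] [VP [V cited]]]
[S [NP [NP [Det this] [N reviewer]] [RelC [Rel which] [VP [V knew] [NP [NP [NP [Det no] [N reviewer]] [RelC [Rel which] [VP [V handed]]]] [PP [P from] [NP [Det this] [AP [Adj careful]] [N committee]]]]]]] [VP [V cited]]]
The difference turns on whether NP → NP PP is used at the relevant span, versus an alternative expansion of NP.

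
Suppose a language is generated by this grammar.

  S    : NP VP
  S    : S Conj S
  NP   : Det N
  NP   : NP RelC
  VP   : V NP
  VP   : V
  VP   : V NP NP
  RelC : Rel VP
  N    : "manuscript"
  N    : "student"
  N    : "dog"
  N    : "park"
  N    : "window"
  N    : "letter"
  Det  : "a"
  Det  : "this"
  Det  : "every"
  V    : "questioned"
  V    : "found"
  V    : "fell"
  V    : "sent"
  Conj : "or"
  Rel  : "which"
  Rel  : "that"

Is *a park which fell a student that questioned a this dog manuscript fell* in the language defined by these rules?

A Det word can never sit immediately before a Det word in any string this grammar generates, so the substring 'a this' rules out a derivation.

Ungrammatical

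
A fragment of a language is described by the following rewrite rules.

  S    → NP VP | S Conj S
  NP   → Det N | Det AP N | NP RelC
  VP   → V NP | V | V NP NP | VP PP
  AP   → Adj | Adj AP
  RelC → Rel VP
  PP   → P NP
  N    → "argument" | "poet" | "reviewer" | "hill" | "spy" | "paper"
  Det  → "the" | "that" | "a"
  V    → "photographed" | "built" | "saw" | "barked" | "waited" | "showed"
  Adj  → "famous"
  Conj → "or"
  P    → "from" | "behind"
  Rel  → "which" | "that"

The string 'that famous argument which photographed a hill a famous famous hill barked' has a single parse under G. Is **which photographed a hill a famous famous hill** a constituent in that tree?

[S [NP [NP [Det that] [AP [Adj famous]] [N argument]] [RelC [Rel which] [VP [V photographed] [NP [Det a] [N hill]] [NP [Det a] [AP [Adj famous] [AP [Adj famous]]] [N hill]]]]] [VP [V barked]]]
The words 'which photographed a hill a famous famous hill' are exhaustively dominated by a single RelC node (built by RelC → Rel VP), so they form a constituent.

Yes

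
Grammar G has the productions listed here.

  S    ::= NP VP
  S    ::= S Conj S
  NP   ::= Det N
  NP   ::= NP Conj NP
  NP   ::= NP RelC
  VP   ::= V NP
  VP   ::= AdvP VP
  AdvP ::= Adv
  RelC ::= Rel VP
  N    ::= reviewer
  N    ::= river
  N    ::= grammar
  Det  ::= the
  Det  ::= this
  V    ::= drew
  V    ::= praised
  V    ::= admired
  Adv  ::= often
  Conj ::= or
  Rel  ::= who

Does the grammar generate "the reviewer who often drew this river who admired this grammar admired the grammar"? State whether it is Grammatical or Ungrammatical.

Grammatical

[S [NP [NP [Det the] [N reviewer]] [RelC [Rel who] [VP [AdvP [Adv often]] [VP [V drew] [NP [NP [Det this] [N river]] [RelC [Rel who] [VP [V admired] [NP [Det this] [N grammar]]]]]]]]] [VP [V admired] [NP [Det the] [N grammar]]]]
Every word is introduced by a lexical rule and the phrasal rules combine the resulting categories into a single S.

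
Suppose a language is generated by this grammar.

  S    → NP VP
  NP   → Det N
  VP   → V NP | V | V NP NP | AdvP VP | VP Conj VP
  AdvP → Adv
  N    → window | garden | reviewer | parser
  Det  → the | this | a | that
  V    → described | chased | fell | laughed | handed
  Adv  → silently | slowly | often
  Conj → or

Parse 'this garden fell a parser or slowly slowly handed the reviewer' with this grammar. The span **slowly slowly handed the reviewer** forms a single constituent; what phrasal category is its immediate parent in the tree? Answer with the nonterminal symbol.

VP

S
  NP
    Det: this
    N: garden
  VP
    VP
      V: fell
      NP
        Det: a
        N: parser
    Conj: or
    VP
      AdvP
        Adv: slowly
      VP
        AdvP
          Adv: slowly
        VP
          V: handed
          NP
            Det: the
            N: reviewer
The span 'slowly slowly handed the reviewer' is the VP node built by VP → AdvP VP.
Its mother is the VP built by VP → VP Conj VP.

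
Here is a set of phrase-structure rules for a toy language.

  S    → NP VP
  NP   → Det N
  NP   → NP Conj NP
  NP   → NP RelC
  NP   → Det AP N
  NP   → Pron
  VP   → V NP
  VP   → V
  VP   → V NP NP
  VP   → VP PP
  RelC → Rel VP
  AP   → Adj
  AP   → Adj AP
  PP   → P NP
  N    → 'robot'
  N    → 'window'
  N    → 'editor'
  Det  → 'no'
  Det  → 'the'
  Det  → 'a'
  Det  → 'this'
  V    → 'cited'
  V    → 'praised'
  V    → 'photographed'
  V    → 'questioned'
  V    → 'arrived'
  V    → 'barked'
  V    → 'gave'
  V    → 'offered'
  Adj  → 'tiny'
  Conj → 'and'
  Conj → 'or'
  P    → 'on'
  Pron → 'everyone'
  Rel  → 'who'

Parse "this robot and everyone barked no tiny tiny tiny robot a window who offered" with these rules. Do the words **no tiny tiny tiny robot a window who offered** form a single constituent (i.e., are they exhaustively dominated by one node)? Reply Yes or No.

[S [NP [NP [Det this] [N robot]] [Conj and] [NP [Pron everyone]]] [VP [V barked] [NP [Det no] [AP [Adj tiny] [AP [Adj tiny] [AP [Adj tiny]]]] [N robot]] [NP [NP [Det a] [N window]] [RelC [Rel who] [VP [V offered]]]]]]
The smallest constituent containing 'no tiny tiny tiny robot a window who offered' is the VP spanning 'barked no tiny tiny tiny robot a window who offered'; no single node in the tree dominates exactly the given words.

No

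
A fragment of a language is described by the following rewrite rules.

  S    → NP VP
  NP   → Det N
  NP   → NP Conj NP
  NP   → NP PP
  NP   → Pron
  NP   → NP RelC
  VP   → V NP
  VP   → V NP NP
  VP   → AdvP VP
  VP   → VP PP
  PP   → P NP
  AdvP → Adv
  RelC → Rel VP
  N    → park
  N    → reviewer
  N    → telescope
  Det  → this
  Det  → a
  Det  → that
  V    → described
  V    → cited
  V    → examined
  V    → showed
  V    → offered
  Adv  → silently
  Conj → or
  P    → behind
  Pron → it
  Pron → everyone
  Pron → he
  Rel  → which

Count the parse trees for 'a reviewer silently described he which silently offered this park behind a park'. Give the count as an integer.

6

Two of the 6 distinct bracketings:
[S [NP [Det a] [N reviewer]] [VP [AdvP [Adv silently]] [VP [V described] [NP [NP [NP [Pron he]] [RelC [Rel which] [VP [AdvP [Adv silently]] [VP [V offered] [NP [Det this] [N park]]]]]] [PP [P behind] [NP [Det a] [N park]]]]]]]
[S [NP [Det a] [N reviewer]] [VP [AdvP [Adv silently]] [VP [V described] [NP [NP [Pron he]] [RelC [Rel which] [VP [AdvP [Adv silently]] [VP [V offered] [NP [NP [Det this] [N park]] [PP [P behind] [NP [Det a] [N park]]]]]]]]]]]
The trees differ in how a recursive rule is bracketed over the same span.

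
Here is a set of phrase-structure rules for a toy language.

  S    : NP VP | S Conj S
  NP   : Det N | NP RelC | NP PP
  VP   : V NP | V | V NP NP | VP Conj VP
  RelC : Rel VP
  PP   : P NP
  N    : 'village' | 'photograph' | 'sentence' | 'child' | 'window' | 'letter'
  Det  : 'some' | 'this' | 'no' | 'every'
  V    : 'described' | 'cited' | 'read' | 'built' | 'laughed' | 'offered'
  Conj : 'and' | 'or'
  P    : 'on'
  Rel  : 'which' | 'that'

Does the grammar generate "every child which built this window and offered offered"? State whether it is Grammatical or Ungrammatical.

S
  NP
    NP
      Det: every
      N: child
    RelC
      Rel: which
      VP
        VP
          V: built
          NP
            Det: this
            N: window
        Conj: and
        VP
          V: offered
  VP
    V: offered
The bracketing above is licensed at every node by one of the given productions, with S at the root.

Grammatical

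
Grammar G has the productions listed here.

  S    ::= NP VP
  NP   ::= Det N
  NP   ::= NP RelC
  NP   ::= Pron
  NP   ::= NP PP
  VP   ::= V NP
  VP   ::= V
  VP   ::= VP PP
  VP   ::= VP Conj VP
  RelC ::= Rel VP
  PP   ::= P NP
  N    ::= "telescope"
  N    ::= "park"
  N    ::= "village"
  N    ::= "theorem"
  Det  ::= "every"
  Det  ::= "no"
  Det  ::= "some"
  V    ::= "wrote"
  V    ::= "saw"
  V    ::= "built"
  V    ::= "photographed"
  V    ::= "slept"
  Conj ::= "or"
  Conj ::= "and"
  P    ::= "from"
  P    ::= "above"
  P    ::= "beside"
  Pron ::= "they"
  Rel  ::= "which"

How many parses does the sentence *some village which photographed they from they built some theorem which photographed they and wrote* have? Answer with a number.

6

Two of the 6 distinct bracketings:
[S [NP [NP [Det some] [N village]] [RelC [Rel which] [VP [V photographed] [NP [NP [Pron they]] [PP [P from] [NP [Pron they]]]]]]] [VP [V built] [NP [NP [Det some] [N theorem]] [RelC [Rel which] [VP [VP [V photographed] [NP [Pron they]]] [Conj and] [VP [V wrote]]]]]]]
[S [NP [NP [Det some] [N village]] [RelC [Rel which] [VP [V photographed] [NP [NP [Pron they]] [PP [P from] [NP [Pron they]]]]]]] [VP [VP [V built] [NP [NP [Det some] [N theorem]] [RelC [Rel which] [VP [V photographed] [NP [Pron they]]]]]] [Conj and] [VP [V wrote]]]]
The trees differ in how a recursive rule is bracketed over the same span.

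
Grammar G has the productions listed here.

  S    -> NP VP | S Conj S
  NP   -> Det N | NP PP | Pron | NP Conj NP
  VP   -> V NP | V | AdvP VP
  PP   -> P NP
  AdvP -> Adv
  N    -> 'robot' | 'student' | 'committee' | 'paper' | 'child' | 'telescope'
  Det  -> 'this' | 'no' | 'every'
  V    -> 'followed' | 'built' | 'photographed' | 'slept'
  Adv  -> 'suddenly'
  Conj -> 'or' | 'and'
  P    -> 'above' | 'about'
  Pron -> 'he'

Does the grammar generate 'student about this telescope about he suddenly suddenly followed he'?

Ungrammatical

For S → NP VP, no prefix of the string parses as an NP. The alternative S rule S → S Conj S likewise has no satisfying split.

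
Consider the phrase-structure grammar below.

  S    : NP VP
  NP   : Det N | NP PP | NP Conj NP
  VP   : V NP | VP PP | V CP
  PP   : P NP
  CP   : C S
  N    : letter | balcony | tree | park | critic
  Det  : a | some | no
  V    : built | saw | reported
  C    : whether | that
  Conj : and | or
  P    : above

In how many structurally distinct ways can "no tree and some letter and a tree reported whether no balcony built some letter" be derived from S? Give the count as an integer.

2

The two bracketings:
[S [NP [NP [Det no] [N tree]] [Conj and] [NP [NP [Det some] [N letter]] [Conj and] [NP [Det a] [N tree]]]] [VP [V reported] [CP [C whether] [S [NP [Det no] [N balcony]] [VP [V built] [NP [Det some] [N letter]]]]]]]
[S [NP [NP [NP [Det no] [N tree]] [Conj and] [NP [Det some] [N letter]]] [Conj and] [NP [Det a] [N tree]]] [VP [V reported] [CP [C whether] [S [NP [Det no] [N balcony]] [VP [V built] [NP [Det some] [N letter]]]]]]]
The trees differ in how a recursive rule is bracketed over the same span.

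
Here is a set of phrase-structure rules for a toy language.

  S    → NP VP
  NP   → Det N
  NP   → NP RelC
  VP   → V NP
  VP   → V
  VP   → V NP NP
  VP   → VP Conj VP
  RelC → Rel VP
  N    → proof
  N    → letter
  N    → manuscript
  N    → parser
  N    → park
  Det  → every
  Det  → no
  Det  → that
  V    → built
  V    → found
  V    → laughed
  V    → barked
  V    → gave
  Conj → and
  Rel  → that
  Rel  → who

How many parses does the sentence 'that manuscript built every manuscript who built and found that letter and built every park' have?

8

Two of the 8 distinct bracketings:
[S [NP [Det that] [N manuscript]] [VP [V built] [NP [NP [Det every] [N manuscript]] [RelC [Rel who] [VP [VP [V built]] [Conj and] [VP [VP [V found] [NP [Det that] [N letter]]] [Conj and] [VP [V built] [NP [Det every] [N park]]]]]]]]]
[S [NP [Det that] [N manuscript]] [VP [V built] [NP [NP [Det every] [N manuscript]] [RelC [Rel who] [VP [VP [VP [V built]] [Conj and] [VP [V found] [NP [Det that] [N letter]]]] [Conj and] [VP [V built] [NP [Det every] [N park]]]]]]]]
The trees differ in how a recursive rule is bracketed over the same span.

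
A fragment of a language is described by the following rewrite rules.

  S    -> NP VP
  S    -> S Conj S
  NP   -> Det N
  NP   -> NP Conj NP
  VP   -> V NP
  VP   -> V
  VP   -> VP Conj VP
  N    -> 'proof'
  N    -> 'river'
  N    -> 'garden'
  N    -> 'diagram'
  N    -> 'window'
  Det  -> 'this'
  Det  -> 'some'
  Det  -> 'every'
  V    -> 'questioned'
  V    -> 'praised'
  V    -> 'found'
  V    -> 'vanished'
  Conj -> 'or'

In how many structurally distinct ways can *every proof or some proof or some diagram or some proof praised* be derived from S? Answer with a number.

Two of the 5 distinct bracketings:
[S [NP [NP [Det every] [N proof]] [Conj or] [NP [NP [Det some] [N proof]] [Conj or] [NP [NP [Det some] [N diagram]] [Conj or] [NP [Det some] [N proof]]]]] [VP [V praised]]]
[S [NP [NP [Det every] [N proof]] [Conj or] [NP [NP [NP [Det some] [N proof]] [Conj or] [NP [Det some] [N diagram]]] [Conj or] [NP [Det some] [N proof]]]] [VP [V praised]]]
The trees differ in how a recursive rule is bracketed over the same span.

5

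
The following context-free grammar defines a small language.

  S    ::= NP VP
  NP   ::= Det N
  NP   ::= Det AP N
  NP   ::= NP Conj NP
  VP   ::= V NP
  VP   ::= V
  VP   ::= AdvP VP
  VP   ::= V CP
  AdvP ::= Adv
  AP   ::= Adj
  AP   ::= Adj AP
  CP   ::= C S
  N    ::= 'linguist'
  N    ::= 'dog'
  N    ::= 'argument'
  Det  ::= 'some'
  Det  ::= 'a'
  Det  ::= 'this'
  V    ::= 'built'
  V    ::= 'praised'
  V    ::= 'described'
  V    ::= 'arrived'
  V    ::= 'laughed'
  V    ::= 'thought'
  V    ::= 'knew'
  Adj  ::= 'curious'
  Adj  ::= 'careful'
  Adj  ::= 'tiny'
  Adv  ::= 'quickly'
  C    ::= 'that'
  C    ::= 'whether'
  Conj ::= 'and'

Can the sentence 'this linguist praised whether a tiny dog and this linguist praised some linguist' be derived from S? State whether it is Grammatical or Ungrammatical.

[S [NP [Det this] [N linguist]] [VP [V praised] [CP [C whether] [S [NP [NP [Det a] [AP [Adj tiny]] [N dog]] [Conj and] [NP [Det this] [N linguist]]] [VP [V praised] [NP [Det some] [N linguist]]]]]]]
Every word is introduced by a lexical rule and the phrasal rules combine the resulting categories into a single S.

Grammatical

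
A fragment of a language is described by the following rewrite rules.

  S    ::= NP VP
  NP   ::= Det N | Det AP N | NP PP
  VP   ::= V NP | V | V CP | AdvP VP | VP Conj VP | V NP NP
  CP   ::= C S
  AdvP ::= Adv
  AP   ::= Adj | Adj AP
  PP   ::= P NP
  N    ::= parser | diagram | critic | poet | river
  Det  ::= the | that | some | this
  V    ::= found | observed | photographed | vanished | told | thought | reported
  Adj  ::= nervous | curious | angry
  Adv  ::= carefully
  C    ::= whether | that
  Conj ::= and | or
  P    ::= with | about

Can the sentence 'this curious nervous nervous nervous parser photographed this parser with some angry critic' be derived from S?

S
  NP
    Det: this
    AP
      Adj: curious
      AP
        Adj: nervous
        AP
          Adj: nervous
          AP
            Adj: nervous
    N: parser
  VP
    V: photographed
    NP
      NP
        Det: this
        N: parser
      PP
        P: with
        NP
          Det: some
          AP
            Adj: angry
          N: critic
Every word is introduced by a lexical rule and the phrasal rules combine the resulting categories into a single S.

Grammatical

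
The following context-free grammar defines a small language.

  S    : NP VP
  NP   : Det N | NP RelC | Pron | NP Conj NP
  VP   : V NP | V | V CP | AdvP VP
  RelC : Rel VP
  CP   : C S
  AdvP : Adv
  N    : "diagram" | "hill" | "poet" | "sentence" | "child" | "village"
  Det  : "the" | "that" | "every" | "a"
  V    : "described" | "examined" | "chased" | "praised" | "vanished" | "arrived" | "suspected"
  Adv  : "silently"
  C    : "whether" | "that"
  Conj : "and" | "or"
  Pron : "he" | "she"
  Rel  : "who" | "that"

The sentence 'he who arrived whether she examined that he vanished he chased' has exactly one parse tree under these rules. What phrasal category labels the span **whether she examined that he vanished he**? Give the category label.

[S [NP [NP [Pron he]] [RelC [Rel who] [VP [V arrived] [CP [C whether] [S [NP [Pron she]] [VP [V examined] [CP [C that] [S [NP [Pron he]] [VP [V vanished] [NP [Pron he]]]]]]]]]]] [VP [V chased]]]
The span 'whether she examined that he vanished he' is the CP node built by CP → C S.

CP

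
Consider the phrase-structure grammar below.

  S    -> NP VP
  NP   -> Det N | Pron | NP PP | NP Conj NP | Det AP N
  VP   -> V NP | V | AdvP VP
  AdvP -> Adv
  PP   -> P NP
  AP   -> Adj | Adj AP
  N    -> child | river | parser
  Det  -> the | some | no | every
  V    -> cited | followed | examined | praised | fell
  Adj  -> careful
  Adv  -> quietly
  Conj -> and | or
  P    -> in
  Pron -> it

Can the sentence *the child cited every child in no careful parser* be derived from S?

Grammatical

S
  NP
    Det: the
    N: child
  VP
    V: cited
    NP
      NP
        Det: every
        N: child
      PP
        P: in
        NP
          Det: no
          AP
            Adj: careful
          N: parser
Each bracket corresponds to one application of a listed rule, so the string is derivable from S.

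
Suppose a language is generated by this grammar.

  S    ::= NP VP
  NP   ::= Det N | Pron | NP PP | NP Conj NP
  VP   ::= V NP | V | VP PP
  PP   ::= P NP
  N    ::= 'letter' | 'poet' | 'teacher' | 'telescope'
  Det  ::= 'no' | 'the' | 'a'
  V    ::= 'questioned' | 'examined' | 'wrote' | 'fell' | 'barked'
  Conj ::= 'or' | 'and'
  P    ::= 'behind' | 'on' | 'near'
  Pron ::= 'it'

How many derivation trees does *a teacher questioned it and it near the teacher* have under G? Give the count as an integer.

Two of the 3 distinct bracketings:
[S [NP [Det a] [N teacher]] [VP [V questioned] [NP [NP [NP [Pron it]] [Conj and] [NP [Pron it]]] [PP [P near] [NP [Det the] [N teacher]]]]]]
[S [NP [Det a] [N teacher]] [VP [V questioned] [NP [NP [Pron it]] [Conj and] [NP [NP [Pron it]] [PP [P near] [NP [Det the] [N teacher]]]]]]]
The trees differ in how a recursive rule is bracketed over the same span.

3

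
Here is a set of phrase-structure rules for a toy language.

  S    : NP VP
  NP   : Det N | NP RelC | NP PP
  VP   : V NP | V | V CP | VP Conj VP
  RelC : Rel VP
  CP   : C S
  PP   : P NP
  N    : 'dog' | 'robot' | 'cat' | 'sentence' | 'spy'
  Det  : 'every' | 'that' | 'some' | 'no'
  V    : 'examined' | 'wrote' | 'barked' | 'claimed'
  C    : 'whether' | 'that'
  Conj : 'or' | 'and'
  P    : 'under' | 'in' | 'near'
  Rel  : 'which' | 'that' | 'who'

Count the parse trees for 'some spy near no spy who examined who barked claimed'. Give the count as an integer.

3

Two of the 3 distinct bracketings:
[S [NP [NP [NP [NP [Det some] [N spy]] [PP [P near] [NP [Det no] [N spy]]]] [RelC [Rel who] [VP [V examined]]]] [RelC [Rel who] [VP [V barked]]]] [VP [V claimed]]]
[S [NP [NP [NP [Det some] [N spy]] [PP [P near] [NP [NP [Det no] [N spy]] [RelC [Rel who] [VP [V examined]]]]]] [RelC [Rel who] [VP [V barked]]]] [VP [V claimed]]]
The trees differ in how a recursive rule is bracketed over the same span.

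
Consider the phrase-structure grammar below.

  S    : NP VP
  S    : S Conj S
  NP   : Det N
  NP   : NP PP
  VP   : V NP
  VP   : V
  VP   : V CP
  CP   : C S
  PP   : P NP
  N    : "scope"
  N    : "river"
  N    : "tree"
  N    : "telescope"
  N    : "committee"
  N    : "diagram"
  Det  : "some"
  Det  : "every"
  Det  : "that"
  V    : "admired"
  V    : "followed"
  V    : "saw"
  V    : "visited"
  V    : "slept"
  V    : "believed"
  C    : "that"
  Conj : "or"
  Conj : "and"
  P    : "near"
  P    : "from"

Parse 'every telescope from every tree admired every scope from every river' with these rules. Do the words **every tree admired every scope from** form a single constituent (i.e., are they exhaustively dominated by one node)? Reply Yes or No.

[S [NP [NP [Det every] [N telescope]] [PP [P from] [NP [Det every] [N tree]]]] [VP [V admired] [NP [NP [Det every] [N scope]] [PP [P from] [NP [Det every] [N river]]]]]]
The smallest constituent containing 'every tree admired every scope from' is the S spanning 'every telescope from every tree admired every scope from every river'; no single node in the tree dominates exactly the given words.

No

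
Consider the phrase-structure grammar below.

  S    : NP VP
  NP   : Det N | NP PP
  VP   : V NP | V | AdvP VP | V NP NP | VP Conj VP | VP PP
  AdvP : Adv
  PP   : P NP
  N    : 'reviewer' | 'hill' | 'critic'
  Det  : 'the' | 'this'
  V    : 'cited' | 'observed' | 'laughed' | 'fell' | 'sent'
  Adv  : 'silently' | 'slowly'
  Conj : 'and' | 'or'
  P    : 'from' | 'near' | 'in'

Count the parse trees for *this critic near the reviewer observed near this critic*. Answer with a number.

[S [NP [NP [Det this] [N critic]] [PP [P near] [NP [Det the] [N reviewer]]]] [VP [VP [V observed]] [PP [P near] [NP [Det this] [N critic]]]]]
No rule offers an alternative attachment or grouping for any span, so this is the only derivation.

1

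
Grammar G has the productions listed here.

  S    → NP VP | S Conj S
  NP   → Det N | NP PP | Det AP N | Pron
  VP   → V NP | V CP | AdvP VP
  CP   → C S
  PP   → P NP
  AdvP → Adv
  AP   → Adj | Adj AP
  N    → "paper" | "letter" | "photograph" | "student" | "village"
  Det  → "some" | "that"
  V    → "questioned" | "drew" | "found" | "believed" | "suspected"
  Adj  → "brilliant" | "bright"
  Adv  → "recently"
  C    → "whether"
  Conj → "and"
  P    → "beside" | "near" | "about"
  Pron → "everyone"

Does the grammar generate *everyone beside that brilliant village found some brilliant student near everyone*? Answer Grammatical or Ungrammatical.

Grammatical

[S [NP [NP [Pron everyone]] [PP [P beside] [NP [Det that] [AP [Adj brilliant]] [N village]]]] [VP [V found] [NP [NP [Det some] [AP [Adj brilliant]] [N student]] [PP [P near] [NP [Pron everyone]]]]]]
The bracketing above is licensed at every node by one of the given productions, with S at the root.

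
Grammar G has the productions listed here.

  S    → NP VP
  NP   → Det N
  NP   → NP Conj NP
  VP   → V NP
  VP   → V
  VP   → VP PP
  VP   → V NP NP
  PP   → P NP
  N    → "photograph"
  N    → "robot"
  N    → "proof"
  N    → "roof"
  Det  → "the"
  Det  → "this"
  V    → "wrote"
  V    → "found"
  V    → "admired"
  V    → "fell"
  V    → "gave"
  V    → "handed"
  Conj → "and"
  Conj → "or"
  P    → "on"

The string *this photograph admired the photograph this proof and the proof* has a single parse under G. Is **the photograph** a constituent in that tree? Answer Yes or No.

[S [NP [Det this] [N photograph]] [VP [V admired] [NP [Det the] [N photograph]] [NP [NP [Det this] [N proof]] [Conj and] [NP [Det the] [N proof]]]]]
The words 'the photograph' are exhaustively dominated by a single NP node (built by NP → Det N), so they form a constituent.

Yes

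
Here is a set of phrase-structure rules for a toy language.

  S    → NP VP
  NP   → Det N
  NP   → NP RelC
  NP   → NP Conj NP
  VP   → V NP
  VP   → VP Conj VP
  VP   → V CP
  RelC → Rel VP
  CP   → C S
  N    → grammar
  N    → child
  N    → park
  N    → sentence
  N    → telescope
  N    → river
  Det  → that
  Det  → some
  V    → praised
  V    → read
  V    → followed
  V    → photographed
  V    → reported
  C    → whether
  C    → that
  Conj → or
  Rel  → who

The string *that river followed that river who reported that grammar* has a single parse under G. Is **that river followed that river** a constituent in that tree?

[S [NP [Det that] [N river]] [VP [V followed] [NP [NP [Det that] [N river]] [RelC [Rel who] [VP [V reported] [NP [Det that] [N grammar]]]]]]]
The smallest constituent containing 'that river followed that river' is the S spanning 'that river followed that river who reported that grammar'; no single node in the tree dominates exactly the given words.

No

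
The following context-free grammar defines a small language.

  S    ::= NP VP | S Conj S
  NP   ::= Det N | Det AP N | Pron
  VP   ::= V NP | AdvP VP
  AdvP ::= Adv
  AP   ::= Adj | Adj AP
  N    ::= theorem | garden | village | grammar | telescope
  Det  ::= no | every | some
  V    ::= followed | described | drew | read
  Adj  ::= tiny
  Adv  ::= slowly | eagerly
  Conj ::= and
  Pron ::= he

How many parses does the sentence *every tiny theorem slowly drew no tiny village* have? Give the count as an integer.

[S [NP [Det every] [AP [Adj tiny]] [N theorem]] [VP [AdvP [Adv slowly]] [VP [V drew] [NP [Det no] [AP [Adj tiny]] [N village]]]]]
No rule offers an alternative attachment or grouping for any span, so this is the only derivation.

1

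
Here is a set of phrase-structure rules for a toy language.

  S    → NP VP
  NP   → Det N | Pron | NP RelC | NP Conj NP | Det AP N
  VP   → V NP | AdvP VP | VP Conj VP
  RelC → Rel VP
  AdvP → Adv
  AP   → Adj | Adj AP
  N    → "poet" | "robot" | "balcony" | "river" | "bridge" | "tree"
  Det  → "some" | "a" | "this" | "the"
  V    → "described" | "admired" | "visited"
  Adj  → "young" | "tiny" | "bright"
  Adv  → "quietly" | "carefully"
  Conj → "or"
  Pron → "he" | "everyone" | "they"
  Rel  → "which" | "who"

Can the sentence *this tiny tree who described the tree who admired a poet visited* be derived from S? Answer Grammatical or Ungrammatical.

For S → NP VP, every NP-prefix leaves a non-VP remainder: after 'this tiny tree' the remainder is not a VP; after 'this tiny tree who described the tree' the remainder is not a VP; after 'this tiny tree who described the tree who admired a poet' the remainder is not a VP.

Ungrammatical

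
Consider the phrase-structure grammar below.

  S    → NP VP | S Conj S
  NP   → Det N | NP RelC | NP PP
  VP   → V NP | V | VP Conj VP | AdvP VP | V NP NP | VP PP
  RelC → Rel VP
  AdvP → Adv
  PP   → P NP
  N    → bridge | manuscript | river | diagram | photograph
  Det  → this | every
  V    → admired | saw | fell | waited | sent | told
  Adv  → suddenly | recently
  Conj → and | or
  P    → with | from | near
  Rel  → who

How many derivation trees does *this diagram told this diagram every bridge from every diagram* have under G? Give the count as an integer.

2

The two bracketings:
[S [NP [Det this] [N diagram]] [VP [V told] [NP [Det this] [N diagram]] [NP [NP [Det every] [N bridge]] [PP [P from] [NP [Det every] [N diagram]]]]]]
[S [NP [Det this] [N diagram]] [VP [VP [V told] [NP [Det this] [N diagram]] [NP [Det every] [N bridge]]] [PP [P from] [NP [Det every] [N diagram]]]]]
The difference turns on whether NP → NP PP is used at the relevant span, versus an alternative expansion of NP.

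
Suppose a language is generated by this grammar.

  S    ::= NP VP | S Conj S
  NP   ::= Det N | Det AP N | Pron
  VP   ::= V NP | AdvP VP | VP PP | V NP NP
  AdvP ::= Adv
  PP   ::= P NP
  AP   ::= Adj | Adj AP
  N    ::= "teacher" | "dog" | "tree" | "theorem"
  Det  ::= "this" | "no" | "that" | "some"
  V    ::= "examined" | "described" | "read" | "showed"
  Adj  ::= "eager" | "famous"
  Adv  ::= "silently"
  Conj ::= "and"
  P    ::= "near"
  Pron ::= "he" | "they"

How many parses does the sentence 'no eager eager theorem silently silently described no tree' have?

1

[S [NP [Det no] [AP [Adj eager] [AP [Adj eager]]] [N theorem]] [VP [AdvP [Adv silently]] [VP [AdvP [Adv silently]] [VP [V described] [NP [Det no] [N tree]]]]]]
No rule offers an alternative attachment or grouping for any span, so this is the only derivation.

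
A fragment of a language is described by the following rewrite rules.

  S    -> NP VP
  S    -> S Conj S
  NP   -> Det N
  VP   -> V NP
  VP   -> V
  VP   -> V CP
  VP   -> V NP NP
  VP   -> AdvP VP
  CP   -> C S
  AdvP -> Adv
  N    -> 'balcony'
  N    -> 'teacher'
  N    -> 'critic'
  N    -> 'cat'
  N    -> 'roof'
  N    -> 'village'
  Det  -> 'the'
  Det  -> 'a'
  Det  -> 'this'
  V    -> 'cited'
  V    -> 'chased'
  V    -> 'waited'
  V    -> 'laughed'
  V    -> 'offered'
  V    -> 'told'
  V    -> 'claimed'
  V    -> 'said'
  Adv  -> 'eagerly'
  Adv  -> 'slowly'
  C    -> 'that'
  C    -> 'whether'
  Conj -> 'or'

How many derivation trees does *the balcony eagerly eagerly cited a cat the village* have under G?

1

[S [NP [Det the] [N balcony]] [VP [AdvP [Adv eagerly]] [VP [AdvP [Adv eagerly]] [VP [V cited] [NP [Det a] [N cat]] [NP [Det the] [N village]]]]]]
No rule offers an alternative attachment or grouping for any span, so this is the only derivation.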